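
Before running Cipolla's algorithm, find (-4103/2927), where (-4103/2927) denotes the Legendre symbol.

(-4103/2927)
  = -(4103/2927)    [2927 ≡ 3 mod 4 ⇒ (-1/2927) = -1]
  = -(1176/2927)    [4103 ≡ 1176 mod 2927]
  = -(147/2927)    [2927 ≡ 7 mod 8 ⇒ (2/2927)^3 = +1]
  = (2927/147)    [QR: both ≡ 3 mod 4, sign flips]
  = (134/147)    [2927 ≡ 134 mod 147]
  = -(67/147)    [147 ≡ 3 mod 8 ⇒ (2/147) = -1]
  = (147/67)    [QR: both ≡ 3 mod 4, sign flips]
  = (13/67)    [147 ≡ 13 mod 67]
  = (67/13)    [QR: 13 ≡ 1 mod 4, sign kept]
  = (2/13)    [67 ≡ 2 mod 13]
  = -(1/13)    [13 ≡ 5 mod 8 ⇒ (2/13) = -1]
  = -1    [(1/13) = 1]

-1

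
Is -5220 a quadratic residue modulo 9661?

yes

Pull out -1: (-5220/9661) = (-1/9661)·(5220/9661). Since 9661 ≡ 1 (mod 4), (-1/9661) = +1. Now have (5220/9661).
Factor out 2: 5220 = 2^2·1305. Since 9661 ≡ 5 (mod 8), (2/9661) = -1, and (2/9661)^2 = +1. Now have (1305/9661).
1305 ≡ 1 (mod 4), so quadratic reciprocity gives (1305/9661) = (9661/1305). Reduce: 9661 ≡ 526 (mod 1305). Now have (526/1305).
Factor out 2: 526 = 2·263. Since 1305 ≡ 1 (mod 8), (2/1305) = +1. Now have (263/1305).
1305 ≡ 1 (mod 4), so quadratic reciprocity gives (263/1305) = (1305/263). Reduce: 1305 ≡ 253 (mod 263). Now have (253/263).
253 ≡ 1 (mod 4), so quadratic reciprocity gives (253/263) = (263/253). Reduce: 263 ≡ 10 (mod 253). Now have (10/253).
Factor out 2: 10 = 2·5. Since 253 ≡ 5 (mod 8), (2/253) = -1. Now have -(5/253).
5 ≡ 1 (mod 4), so quadratic reciprocity gives (5/253) = (253/5). Reduce: 253 ≡ 3 (mod 5). Now have -(3/5).
5 ≡ 1 (mod 4), so quadratic reciprocity gives (3/5) = (5/3). Reduce: 5 ≡ 2 (mod 3). Now have -(2/3).
Factor out 2: 2 = 2. Since 3 ≡ 3 (mod 8), (2/3) = -1. Now have (1/3).
(1/3) = 1. Collecting the sign factors: 1.
(-5220/9661) = 1, and 9661 is prime, so -5220 is a quadratic residue mod 9661.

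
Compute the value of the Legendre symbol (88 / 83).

Reduce the numerator: 88 ≡ 5 (mod 83), so (88 / 83) = (5 / 83).
5 ≡ 1 (mod 4), so quadratic reciprocity gives (5 / 83) = (83 / 5). Reduce: 83 ≡ 3 (mod 5). Now have (3 / 5).
5 ≡ 1 (mod 4), so quadratic reciprocity gives (3 / 5) = (5 / 3). Reduce: 5 ≡ 2 (mod 3). Now have (2 / 3).
Factor out 2: 2 = 2. Since 3 ≡ 3 (mod 8), (2 / 3) = -1. Now have -(1 / 3).
(1 / 3) = 1. Collecting the sign factors: -1.

-1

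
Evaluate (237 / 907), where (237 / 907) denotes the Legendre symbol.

1

237 ≡ 1 (mod 4), so quadratic reciprocity gives (237 / 907) = (907 / 237). Reduce: 907 ≡ 196 (mod 237). Now have (196 / 237).
Factor out 2: 196 = 2^2·49. Since 237 ≡ 5 (mod 8), (2 / 237) = -1, and (2 / 237)^2 = +1. Now have (49 / 237).
49 ≡ 1 (mod 4), so quadratic reciprocity gives (49 / 237) = (237 / 49). Reduce: 237 ≡ 41 (mod 49). Now have (41 / 49).
41 ≡ 1 (mod 4), so quadratic reciprocity gives (41 / 49) = (49 / 41). Reduce: 49 ≡ 8 (mod 41). Now have (8 / 41).
Factor out 2: 8 = 2^3. Since 41 ≡ 1 (mod 8), (2 / 41) = +1, and (2 / 41)^3 = +1. Now have (1 / 41).
(1 / 41) = 1. Collecting the sign factors: 1.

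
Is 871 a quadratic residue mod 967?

(871/967)
  = -(967/871)    [QR: both ≡ 3 mod 4, sign flips]
  = -(96/871)    [967 ≡ 96 mod 871]
  = -(3/871)    [871 ≡ 7 mod 8 ⇒ (2/871)^5 = +1]
  = (871/3)    [QR: both ≡ 3 mod 4, sign flips]
  = (1/3)    [871 ≡ 1 mod 3]
  = 1    [(1/3) = 1]
The Legendre symbol is 1, so x^2 ≡ 871 (mod 967) has solution.

yes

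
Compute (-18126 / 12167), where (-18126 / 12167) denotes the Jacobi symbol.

Reduce the numerator: -18126 ≡ 6208 (mod 12167), so (-18126 / 12167) = (6208 / 12167).
Factor out 2: 6208 = 2^6·97. Since 12167 ≡ 7 (mod 8), (2 / 12167) = +1, and (2 / 12167)^6 = +1. Now have (97 / 12167).
97 ≡ 1 (mod 4), so quadratic reciprocity gives (97 / 12167) = (12167 / 97). Reduce: 12167 ≡ 42 (mod 97). Now have (42 / 97).
Factor out 2: 42 = 2·21. Since 97 ≡ 1 (mod 8), (2 / 97) = +1. Now have (21 / 97).
21 ≡ 1 (mod 4), so quadratic reciprocity gives (21 / 97) = (97 / 21). Reduce: 97 ≡ 13 (mod 21). Now have (13 / 21).
13 ≡ 1 (mod 4), so quadratic reciprocity gives (13 / 21) = (21 / 13). Reduce: 21 ≡ 8 (mod 13). Now have (8 / 13).
Factor out 2: 8 = 2^3. Since 13 ≡ 5 (mod 8), (2 / 13) = -1, and (2 / 13)^3 = -1. Now have -(1 / 13).
(1 / 13) = 1. Collecting the sign factors: -1.

-1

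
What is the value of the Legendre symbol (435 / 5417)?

1

(435 / 5417)
  = (5417 / 435)    [QR: 5417 ≡ 1 mod 4, sign kept]
  = (197 / 435)    [5417 ≡ 197 mod 435]
  = (435 / 197)    [QR: 197 ≡ 1 mod 4, sign kept]
  = (41 / 197)    [435 ≡ 41 mod 197]
  = (197 / 41)    [QR: 41 ≡ 1 mod 4, sign kept]
  = (33 / 41)    [197 ≡ 33 mod 41]
  = (41 / 33)    [QR: 33 ≡ 1 mod 4, sign kept]
  = (8 / 33)    [41 ≡ 8 mod 33]
  = (1 / 33)    [33 ≡ 1 mod 8 ⇒ (2 / 33)^3 = +1]
  = 1    [(1 / 33) = 1]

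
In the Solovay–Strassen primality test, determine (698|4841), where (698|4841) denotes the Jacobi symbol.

Factor out 2: 698 = 2·349. Since 4841 ≡ 1 (mod 8), (2|4841) = +1. Now have (349|4841).
349 ≡ 1 (mod 4), so quadratic reciprocity gives (349|4841) = (4841|349). Reduce: 4841 ≡ 304 (mod 349). Now have (304|349).
Factor out 2: 304 = 2^4·19. Since 349 ≡ 5 (mod 8), (2|349) = -1, and (2|349)^4 = +1. Now have (19|349).
349 ≡ 1 (mod 4), so quadratic reciprocity gives (19|349) = (349|19). Reduce: 349 ≡ 7 (mod 19). Now have (7|19).
Both 7 ≡ 3 and 19 ≡ 3 (mod 4), so reciprocity gives (7|19) = -(19|7). Reduce: 19 ≡ 5 (mod 7). Now have -(5|7).
5 ≡ 1 (mod 4), so quadratic reciprocity gives (5|7) = (7|5). Reduce: 7 ≡ 2 (mod 5). Now have -(2|5).
Factor out 2: 2 = 2. Since 5 ≡ 5 (mod 8), (2|5) = -1. Now have (1|5).
(1|5) = 1. Collecting the sign factors: 1.

1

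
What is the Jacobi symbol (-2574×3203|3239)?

1

By multiplicativity, (-2574·3203|3239) = (-2574|3239)·(3203|3239).
First factor (-2574|3239):
Reduce the numerator: -2574 ≡ 665 (mod 3239), so (-2574|3239) = (665|3239).
665 ≡ 1 (mod 4), so quadratic reciprocity gives (665|3239) = (3239|665). Reduce: 3239 ≡ 579 (mod 665). Now have (579|665).
665 ≡ 1 (mod 4), so quadratic reciprocity gives (579|665) = (665|579). Reduce: 665 ≡ 86 (mod 579). Now have (86|579).
Factor out 2: 86 = 2·43. Since 579 ≡ 3 (mod 8), (2|579) = -1. Now have -(43|579).
Both 43 ≡ 3 and 579 ≡ 3 (mod 4), so reciprocity gives (43|579) = -(579|43). Reduce: 579 ≡ 20 (mod 43). Now have (20|43).
Factor out 2: 20 = 2^2·5. Since 43 ≡ 3 (mod 8), (2|43) = -1, and (2|43)^2 = +1. Now have (5|43).
5 ≡ 1 (mod 4), so quadratic reciprocity gives (5|43) = (43|5). Reduce: 43 ≡ 3 (mod 5). Now have (3|5).
5 ≡ 1 (mod 4), so quadratic reciprocity gives (3|5) = (5|3). Reduce: 5 ≡ 2 (mod 3). Now have (2|3).
Factor out 2: 2 = 2. Since 3 ≡ 3 (mod 8), (2|3) = -1. Now have -(1|3).
(1|3) = 1. Collecting the sign factors: -1.
Second factor (3203|3239):
Both 3203 ≡ 3 and 3239 ≡ 3 (mod 4), so reciprocity gives (3203|3239) = -(3239|3203). Reduce: 3239 ≡ 36 (mod 3203). Now have -(36|3203).
Factor out 2: 36 = 2^2·9. Since 3203 ≡ 3 (mod 8), (2|3203) = -1, and (2|3203)^2 = +1. Now have -(9|3203).
9 ≡ 1 (mod 4), so quadratic reciprocity gives (9|3203) = (3203|9). Reduce: 3203 ≡ 8 (mod 9). Now have -(8|9).
Factor out 2: 8 = 2^3. Since 9 ≡ 1 (mod 8), (2|9) = +1, and (2|9)^3 = +1. Now have -(1|9).
(1|9) = 1. Collecting the sign factors: -1.
Product: (-1)·(-1) = 1.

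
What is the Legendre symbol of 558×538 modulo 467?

By multiplicativity, (558·538/467) = (558/467)·(538/467).
First factor (558/467):
Reduce the numerator: 558 ≡ 91 (mod 467), so (558/467) = (91/467).
Both 91 ≡ 3 and 467 ≡ 3 (mod 4), so reciprocity gives (91/467) = -(467/91). Reduce: 467 ≡ 12 (mod 91). Now have -(12/91).
Factor out 2: 12 = 2^2·3. Since 91 ≡ 3 (mod 8), (2/91) = -1, and (2/91)^2 = +1. Now have -(3/91).
Both 3 ≡ 3 and 91 ≡ 3 (mod 4), so reciprocity gives (3/91) = -(91/3). Reduce: 91 ≡ 1 (mod 3). Now have (1/3).
(1/3) = 1. Collecting the sign factors: 1.
Second factor (538/467):
Reduce the numerator: 538 ≡ 71 (mod 467), so (538/467) = (71/467).
Both 71 ≡ 3 and 467 ≡ 3 (mod 4), so reciprocity gives (71/467) = -(467/71). Reduce: 467 ≡ 41 (mod 71). Now have -(41/71).
41 ≡ 1 (mod 4), so quadratic reciprocity gives (41/71) = (71/41). Reduce: 71 ≡ 30 (mod 41). Now have -(30/41).
Factor out 2: 30 = 2·15. Since 41 ≡ 1 (mod 8), (2/41) = +1. Now have -(15/41).
41 ≡ 1 (mod 4), so quadratic reciprocity gives (15/41) = (41/15). Reduce: 41 ≡ 11 (mod 15). Now have -(11/15).
Both 11 ≡ 3 and 15 ≡ 3 (mod 4), so reciprocity gives (11/15) = -(15/11). Reduce: 15 ≡ 4 (mod 11). Now have (4/11).
Factor out 2: 4 = 2^2. Since 11 ≡ 3 (mod 8), (2/11) = -1, and (2/11)^2 = +1. Now have (1/11).
(1/11) = 1. Collecting the sign factors: 1.
Product: (1)·(1) = 1.

1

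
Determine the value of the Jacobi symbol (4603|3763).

(4603|3763)
  = (840|3763)    [4603 ≡ 840 mod 3763]
  = -(105|3763)    [3763 ≡ 3 mod 8 ⇒ (2|3763)^3 = -1]
  = -(3763|105)    [QR: 105 ≡ 1 mod 4, sign kept]
  = -(88|105)    [3763 ≡ 88 mod 105]
  = -(11|105)    [105 ≡ 1 mod 8 ⇒ (2|105)^3 = +1]
  = -(105|11)    [QR: 105 ≡ 1 mod 4, sign kept]
  = -(6|11)    [105 ≡ 6 mod 11]
  = (3|11)    [11 ≡ 3 mod 8 ⇒ (2|11) = -1]
  = -(11|3)    [QR: both ≡ 3 mod 4, sign flips]
  = -(2|3)    [11 ≡ 2 mod 3]
  = (1|3)    [3 ≡ 3 mod 8 ⇒ (2|3) = -1]
  = 1    [(1|3) = 1]

1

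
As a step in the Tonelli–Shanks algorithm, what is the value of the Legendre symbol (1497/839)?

Reduce the numerator: 1497 ≡ 658 (mod 839), so (1497/839) = (658/839).
Factor out 2: 658 = 2·329. Since 839 ≡ 7 (mod 8), (2/839) = +1. Now have (329/839).
329 ≡ 1 (mod 4), so quadratic reciprocity gives (329/839) = (839/329). Reduce: 839 ≡ 181 (mod 329). Now have (181/329).
181 ≡ 1 (mod 4), so quadratic reciprocity gives (181/329) = (329/181). Reduce: 329 ≡ 148 (mod 181). Now have (148/181).
Factor out 2: 148 = 2^2·37. Since 181 ≡ 5 (mod 8), (2/181) = -1, and (2/181)^2 = +1. Now have (37/181).
37 ≡ 1 (mod 4), so quadratic reciprocity gives (37/181) = (181/37). Reduce: 181 ≡ 33 (mod 37). Now have (33/37).
33 ≡ 1 (mod 4), so quadratic reciprocity gives (33/37) = (37/33). Reduce: 37 ≡ 4 (mod 33). Now have (4/33).
Factor out 2: 4 = 2^2. Since 33 ≡ 1 (mod 8), (2/33) = +1, and (2/33)^2 = +1. Now have (1/33).
(1/33) = 1. Collecting the sign factors: 1.

1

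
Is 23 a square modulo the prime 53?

(23|53)
  = (53|23)    [QR: 53 ≡ 1 mod 4, sign kept]
  = (7|23)    [53 ≡ 7 mod 23]
  = -(23|7)    [QR: both ≡ 3 mod 4, sign flips]
  = -(2|7)    [23 ≡ 2 mod 7]
  = -(1|7)    [7 ≡ 7 mod 8 ⇒ (2|7) = +1]
  = -1    [(1|7) = 1]
The Legendre symbol is -1, so x^2 ≡ 23 (mod 53) has no solution.

no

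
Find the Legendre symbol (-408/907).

(-408/907)
  = -(408/907)    [907 ≡ 3 mod 4 ⇒ (-1/907) = -1]
  = (51/907)    [907 ≡ 3 mod 8 ⇒ (2/907)^3 = -1]
  = -(907/51)    [QR: both ≡ 3 mod 4, sign flips]
  = -(40/51)    [907 ≡ 40 mod 51]
  = (5/51)    [51 ≡ 3 mod 8 ⇒ (2/51)^3 = -1]
  = (51/5)    [QR: 5 ≡ 1 mod 4, sign kept]
  = (1/5)    [51 ≡ 1 mod 5]
  = 1    [(1/5) = 1]

1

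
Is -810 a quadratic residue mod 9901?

no

(-810|9901)
  = (810|9901)    [9901 ≡ 1 mod 4 ⇒ (-1|9901) = +1]
  = -(405|9901)    [9901 ≡ 5 mod 8 ⇒ (2|9901) = -1]
  = -(9901|405)    [QR: 405 ≡ 1 mod 4, sign kept]
  = -(181|405)    [9901 ≡ 181 mod 405]
  = -(405|181)    [QR: 181 ≡ 1 mod 4, sign kept]
  = -(43|181)    [405 ≡ 43 mod 181]
  = -(181|43)    [QR: 181 ≡ 1 mod 4, sign kept]
  = -(9|43)    [181 ≡ 9 mod 43]
  = -(43|9)    [QR: 9 ≡ 1 mod 4, sign kept]
  = -(7|9)    [43 ≡ 7 mod 9]
  = -(9|7)    [QR: 9 ≡ 1 mod 4, sign kept]
  = -(2|7)    [9 ≡ 2 mod 7]
  = -(1|7)    [7 ≡ 7 mod 8 ⇒ (2|7) = +1]
  = -1    [(1|7) = 1]
(-810|9901) = -1, and 9901 is prime, so -810 is not a quadratic residue mod 9901.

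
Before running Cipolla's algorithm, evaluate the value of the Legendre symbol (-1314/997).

-1

(-1314/997)
  = (680/997)    [-1314 ≡ 680 mod 997]
  = -(85/997)    [997 ≡ 5 mod 8 ⇒ (2/997)^3 = -1]
  = -(997/85)    [QR: 85 ≡ 1 mod 4, sign kept]
  = -(62/85)    [997 ≡ 62 mod 85]
  = (31/85)    [85 ≡ 5 mod 8 ⇒ (2/85) = -1]
  = (85/31)    [QR: 85 ≡ 1 mod 4, sign kept]
  = (23/31)    [85 ≡ 23 mod 31]
  = -(31/23)    [QR: both ≡ 3 mod 4, sign flips]
  = -(8/23)    [31 ≡ 8 mod 23]
  = -(1/23)    [23 ≡ 7 mod 8 ⇒ (2/23)^3 = +1]
  = -1    [(1/23) = 1]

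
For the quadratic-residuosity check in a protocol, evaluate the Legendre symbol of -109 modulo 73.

(-109 / 73)
  = (109 / 73)    [73 ≡ 1 mod 4 ⇒ (-1 / 73) = +1]
  = (36 / 73)    [109 ≡ 36 mod 73]
  = (9 / 73)    [73 ≡ 1 mod 8 ⇒ (2 / 73)^2 = +1]
  = (73 / 9)    [QR: 9 ≡ 1 mod 4, sign kept]
  = (1 / 9)    [73 ≡ 1 mod 9]
  = 1    [(1 / 9) = 1]

1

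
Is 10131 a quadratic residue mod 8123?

(10131|8123)
  = (2008|8123)    [10131 ≡ 2008 mod 8123]
  = -(251|8123)    [8123 ≡ 3 mod 8 ⇒ (2|8123)^3 = -1]
  = (8123|251)    [QR: both ≡ 3 mod 4, sign flips]
  = (91|251)    [8123 ≡ 91 mod 251]
  = -(251|91)    [QR: both ≡ 3 mod 4, sign flips]
  = -(69|91)    [251 ≡ 69 mod 91]
  = -(91|69)    [QR: 69 ≡ 1 mod 4, sign kept]
  = -(22|69)    [91 ≡ 22 mod 69]
  = (11|69)    [69 ≡ 5 mod 8 ⇒ (2|69) = -1]
  = (69|11)    [QR: 69 ≡ 1 mod 4, sign kept]
  = (3|11)    [69 ≡ 3 mod 11]
  = -(11|3)    [QR: both ≡ 3 mod 4, sign flips]
  = -(2|3)    [11 ≡ 2 mod 3]
  = (1|3)    [3 ≡ 3 mod 8 ⇒ (2|3) = -1]
  = 1    [(1|3) = 1]
The Legendre symbol is 1, so x^2 ≡ 10131 (mod 8123) has solution.

yes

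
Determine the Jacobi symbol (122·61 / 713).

By multiplicativity, (122·61 / 713) = (122 / 713)·(61 / 713).
First factor (122 / 713):
Factor out 2: 122 = 2·61. Since 713 ≡ 1 (mod 8), (2 / 713) = +1. Now have (61 / 713).
61 ≡ 1 (mod 4), so quadratic reciprocity gives (61 / 713) = (713 / 61). Reduce: 713 ≡ 42 (mod 61). Now have (42 / 61).
Factor out 2: 42 = 2·21. Since 61 ≡ 5 (mod 8), (2 / 61) = -1. Now have -(21 / 61).
21 ≡ 1 (mod 4), so quadratic reciprocity gives (21 / 61) = (61 / 21). Reduce: 61 ≡ 19 (mod 21). Now have -(19 / 21).
21 ≡ 1 (mod 4), so quadratic reciprocity gives (19 / 21) = (21 / 19). Reduce: 21 ≡ 2 (mod 19). Now have -(2 / 19).
Factor out 2: 2 = 2. Since 19 ≡ 3 (mod 8), (2 / 19) = -1. Now have (1 / 19).
(1 / 19) = 1. Collecting the sign factors: 1.
Second factor (61 / 713):
61 ≡ 1 (mod 4), so quadratic reciprocity gives (61 / 713) = (713 / 61). Reduce: 713 ≡ 42 (mod 61). Now have (42 / 61).
Factor out 2: 42 = 2·21. Since 61 ≡ 5 (mod 8), (2 / 61) = -1. Now have -(21 / 61).
21 ≡ 1 (mod 4), so quadratic reciprocity gives (21 / 61) = (61 / 21). Reduce: 61 ≡ 19 (mod 21). Now have -(19 / 21).
21 ≡ 1 (mod 4), so quadratic reciprocity gives (19 / 21) = (21 / 19). Reduce: 21 ≡ 2 (mod 19). Now have -(2 / 19).
Factor out 2: 2 = 2. Since 19 ≡ 3 (mod 8), (2 / 19) = -1. Now have (1 / 19).
(1 / 19) = 1. Collecting the sign factors: 1.
Product: (1)·(1) = 1.

1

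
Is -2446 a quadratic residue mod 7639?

yes

Reduce the numerator: -2446 ≡ 5193 (mod 7639), so (-2446|7639) = (5193|7639).
5193 ≡ 1 (mod 4), so quadratic reciprocity gives (5193|7639) = (7639|5193). Reduce: 7639 ≡ 2446 (mod 5193). Now have (2446|5193).
Factor out 2: 2446 = 2·1223. Since 5193 ≡ 1 (mod 8), (2|5193) = +1. Now have (1223|5193).
5193 ≡ 1 (mod 4), so quadratic reciprocity gives (1223|5193) = (5193|1223). Reduce: 5193 ≡ 301 (mod 1223). Now have (301|1223).
301 ≡ 1 (mod 4), so quadratic reciprocity gives (301|1223) = (1223|301). Reduce: 1223 ≡ 19 (mod 301). Now have (19|301).
301 ≡ 1 (mod 4), so quadratic reciprocity gives (19|301) = (301|19). Reduce: 301 ≡ 16 (mod 19). Now have (16|19).
Factor out 2: 16 = 2^4. Since 19 ≡ 3 (mod 8), (2|19) = -1, and (2|19)^4 = +1. Now have (1|19).
(1|19) = 1. Collecting the sign factors: 1.
The Legendre symbol is 1, so x^2 ≡ -2446 (mod 7639) has solution.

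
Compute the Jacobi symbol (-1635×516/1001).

By multiplicativity, (-1635·516/1001) = (-1635/1001)·(516/1001).
First factor (-1635/1001):
Reduce the numerator: -1635 ≡ 367 (mod 1001), so (-1635/1001) = (367/1001).
1001 ≡ 1 (mod 4), so quadratic reciprocity gives (367/1001) = (1001/367). Reduce: 1001 ≡ 267 (mod 367). Now have (267/367).
Both 267 ≡ 3 and 367 ≡ 3 (mod 4), so reciprocity gives (267/367) = -(367/267). Reduce: 367 ≡ 100 (mod 267). Now have -(100/267).
Factor out 2: 100 = 2^2·25. Since 267 ≡ 3 (mod 8), (2/267) = -1, and (2/267)^2 = +1. Now have -(25/267).
25 ≡ 1 (mod 4), so quadratic reciprocity gives (25/267) = (267/25). Reduce: 267 ≡ 17 (mod 25). Now have -(17/25).
17 ≡ 1 (mod 4), so quadratic reciprocity gives (17/25) = (25/17). Reduce: 25 ≡ 8 (mod 17). Now have -(8/17).
Factor out 2: 8 = 2^3. Since 17 ≡ 1 (mod 8), (2/17) = +1, and (2/17)^3 = +1. Now have -(1/17).
(1/17) = 1. Collecting the sign factors: -1.
Second factor (516/1001):
Factor out 2: 516 = 2^2·129. Since 1001 ≡ 1 (mod 8), (2/1001) = +1, and (2/1001)^2 = +1. Now have (129/1001).
129 ≡ 1 (mod 4), so quadratic reciprocity gives (129/1001) = (1001/129). Reduce: 1001 ≡ 98 (mod 129). Now have (98/129).
Factor out 2: 98 = 2·49. Since 129 ≡ 1 (mod 8), (2/129) = +1. Now have (49/129).
49 ≡ 1 (mod 4), so quadratic reciprocity gives (49/129) = (129/49). Reduce: 129 ≡ 31 (mod 49). Now have (31/49).
49 ≡ 1 (mod 4), so quadratic reciprocity gives (31/49) = (49/31). Reduce: 49 ≡ 18 (mod 31). Now have (18/31).
Factor out 2: 18 = 2·9. Since 31 ≡ 7 (mod 8), (2/31) = +1. Now have (9/31).
9 ≡ 1 (mod 4), so quadratic reciprocity gives (9/31) = (31/9). Reduce: 31 ≡ 4 (mod 9). Now have (4/9).
Factor out 2: 4 = 2^2. Since 9 ≡ 1 (mod 8), (2/9) = +1, and (2/9)^2 = +1. Now have (1/9).
(1/9) = 1. Collecting the sign factors: 1.
Product: (-1)·(1) = -1.

-1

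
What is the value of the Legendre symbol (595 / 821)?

-1

(595 / 821)
  = (821 / 595)    [QR: 821 ≡ 1 mod 4, sign kept]
  = (226 / 595)    [821 ≡ 226 mod 595]
  = -(113 / 595)    [595 ≡ 3 mod 8 ⇒ (2 / 595) = -1]
  = -(595 / 113)    [QR: 113 ≡ 1 mod 4, sign kept]
  = -(30 / 113)    [595 ≡ 30 mod 113]
  = -(15 / 113)    [113 ≡ 1 mod 8 ⇒ (2 / 113) = +1]
  = -(113 / 15)    [QR: 113 ≡ 1 mod 4, sign kept]
  = -(8 / 15)    [113 ≡ 8 mod 15]
  = -(1 / 15)    [15 ≡ 7 mod 8 ⇒ (2 / 15)^3 = +1]
  = -1    [(1 / 15) = 1]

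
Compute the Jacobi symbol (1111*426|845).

1

By multiplicativity, (1111·426|845) = (1111|845)·(426|845).
First factor (1111|845):
Reduce the numerator: 1111 ≡ 266 (mod 845), so (1111|845) = (266|845).
Factor out 2: 266 = 2·133. Since 845 ≡ 5 (mod 8), (2|845) = -1. Now have -(133|845).
133 ≡ 1 (mod 4), so quadratic reciprocity gives (133|845) = (845|133). Reduce: 845 ≡ 47 (mod 133). Now have -(47|133).
133 ≡ 1 (mod 4), so quadratic reciprocity gives (47|133) = (133|47). Reduce: 133 ≡ 39 (mod 47). Now have -(39|47).
Both 39 ≡ 3 and 47 ≡ 3 (mod 4), so reciprocity gives (39|47) = -(47|39). Reduce: 47 ≡ 8 (mod 39). Now have (8|39).
Factor out 2: 8 = 2^3. Since 39 ≡ 7 (mod 8), (2|39) = +1, and (2|39)^3 = +1. Now have (1|39).
(1|39) = 1. Collecting the sign factors: 1.
Second factor (426|845):
Factor out 2: 426 = 2·213. Since 845 ≡ 5 (mod 8), (2|845) = -1. Now have -(213|845).
213 ≡ 1 (mod 4), so quadratic reciprocity gives (213|845) = (845|213). Reduce: 845 ≡ 206 (mod 213). Now have -(206|213).
Factor out 2: 206 = 2·103. Since 213 ≡ 5 (mod 8), (2|213) = -1. Now have (103|213).
213 ≡ 1 (mod 4), so quadratic reciprocity gives (103|213) = (213|103). Reduce: 213 ≡ 7 (mod 103). Now have (7|103).
Both 7 ≡ 3 and 103 ≡ 3 (mod 4), so reciprocity gives (7|103) = -(103|7). Reduce: 103 ≡ 5 (mod 7). Now have -(5|7).
5 ≡ 1 (mod 4), so quadratic reciprocity gives (5|7) = (7|5). Reduce: 7 ≡ 2 (mod 5). Now have -(2|5).
Factor out 2: 2 = 2. Since 5 ≡ 5 (mod 8), (2|5) = -1. Now have (1|5).
(1|5) = 1. Collecting the sign factors: 1.
Product: (1)·(1) = 1.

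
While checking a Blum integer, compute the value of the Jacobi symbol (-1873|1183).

Pull out -1: (-1873|1183) = (-1|1183)·(1873|1183). Since 1183 ≡ 3 (mod 4), (-1|1183) = -1. Now have -(1873|1183).
Reduce the numerator: 1873 ≡ 690 (mod 1183), so (1873|1183) = (690|1183).
Factor out 2: 690 = 2·345. Since 1183 ≡ 7 (mod 8), (2|1183) = +1. Now have -(345|1183).
345 ≡ 1 (mod 4), so quadratic reciprocity gives (345|1183) = (1183|345). Reduce: 1183 ≡ 148 (mod 345). Now have -(148|345).
Factor out 2: 148 = 2^2·37. Since 345 ≡ 1 (mod 8), (2|345) = +1, and (2|345)^2 = +1. Now have -(37|345).
37 ≡ 1 (mod 4), so quadratic reciprocity gives (37|345) = (345|37). Reduce: 345 ≡ 12 (mod 37). Now have -(12|37).
Factor out 2: 12 = 2^2·3. Since 37 ≡ 5 (mod 8), (2|37) = -1, and (2|37)^2 = +1. Now have -(3|37).
37 ≡ 1 (mod 4), so quadratic reciprocity gives (3|37) = (37|3). Reduce: 37 ≡ 1 (mod 3). Now have -(1|3).
(1|3) = 1. Collecting the sign factors: -1.

-1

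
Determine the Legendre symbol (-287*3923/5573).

By multiplicativity, (-287·3923/5573) = (-287/5573)·(3923/5573).
First factor (-287/5573):
Reduce the numerator: -287 ≡ 5286 (mod 5573), so (-287/5573) = (5286/5573).
Factor out 2: 5286 = 2·2643. Since 5573 ≡ 5 (mod 8), (2/5573) = -1. Now have -(2643/5573).
5573 ≡ 1 (mod 4), so quadratic reciprocity gives (2643/5573) = (5573/2643). Reduce: 5573 ≡ 287 (mod 2643). Now have -(287/2643).
Both 287 ≡ 3 and 2643 ≡ 3 (mod 4), so reciprocity gives (287/2643) = -(2643/287). Reduce: 2643 ≡ 60 (mod 287). Now have (60/287).
Factor out 2: 60 = 2^2·15. Since 287 ≡ 7 (mod 8), (2/287) = +1, and (2/287)^2 = +1. Now have (15/287).
Both 15 ≡ 3 and 287 ≡ 3 (mod 4), so reciprocity gives (15/287) = -(287/15). Reduce: 287 ≡ 2 (mod 15). Now have -(2/15).
Factor out 2: 2 = 2. Since 15 ≡ 7 (mod 8), (2/15) = +1. Now have -(1/15).
(1/15) = 1. Collecting the sign factors: -1.
Second factor (3923/5573):
5573 ≡ 1 (mod 4), so quadratic reciprocity gives (3923/5573) = (5573/3923). Reduce: 5573 ≡ 1650 (mod 3923). Now have (1650/3923).
Factor out 2: 1650 = 2·825. Since 3923 ≡ 3 (mod 8), (2/3923) = -1. Now have -(825/3923).
825 ≡ 1 (mod 4), so quadratic reciprocity gives (825/3923) = (3923/825). Reduce: 3923 ≡ 623 (mod 825). Now have -(623/825).
825 ≡ 1 (mod 4), so quadratic reciprocity gives (623/825) = (825/623). Reduce: 825 ≡ 202 (mod 623). Now have -(202/623).
Factor out 2: 202 = 2·101. Since 623 ≡ 7 (mod 8), (2/623) = +1. Now have -(101/623).
101 ≡ 1 (mod 4), so quadratic reciprocity gives (101/623) = (623/101). Reduce: 623 ≡ 17 (mod 101). Now have -(17/101).
17 ≡ 1 (mod 4), so quadratic reciprocity gives (17/101) = (101/17). Reduce: 101 ≡ 16 (mod 17). Now have -(16/17).
Factor out 2: 16 = 2^4. Since 17 ≡ 1 (mod 8), (2/17) = +1, and (2/17)^4 = +1. Now have -(1/17).
(1/17) = 1. Collecting the sign factors: -1.
Product: (-1)·(-1) = 1.

1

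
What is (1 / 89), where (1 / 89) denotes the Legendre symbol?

(1 / 89)
  = 1    [(1 / 89) = 1]

1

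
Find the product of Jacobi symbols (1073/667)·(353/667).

By multiplicativity, (1073·353/667) = (1073/667)·(353/667).
First factor (1073/667):
Reduce the numerator: 1073 ≡ 406 (mod 667), so (1073/667) = (406/667).
Factor out 2: 406 = 2·203. Since 667 ≡ 3 (mod 8), (2/667) = -1. Now have -(203/667).
Both 203 ≡ 3 and 667 ≡ 3 (mod 4), so reciprocity gives (203/667) = -(667/203). Reduce: 667 ≡ 58 (mod 203). Now have (58/203).
Factor out 2: 58 = 2·29. Since 203 ≡ 3 (mod 8), (2/203) = -1. Now have -(29/203).
29 ≡ 1 (mod 4), so quadratic reciprocity gives (29/203) = (203/29). Reduce: 203 ≡ 0 (mod 29). Now have -(0/29).
The numerator is now 0 with denominator 29 > 1: the symbol is 0.
Second factor (353/667):
353 ≡ 1 (mod 4), so quadratic reciprocity gives (353/667) = (667/353). Reduce: 667 ≡ 314 (mod 353). Now have (314/353).
Factor out 2: 314 = 2·157. Since 353 ≡ 1 (mod 8), (2/353) = +1. Now have (157/353).
157 ≡ 1 (mod 4), so quadratic reciprocity gives (157/353) = (353/157). Reduce: 353 ≡ 39 (mod 157). Now have (39/157).
157 ≡ 1 (mod 4), so quadratic reciprocity gives (39/157) = (157/39). Reduce: 157 ≡ 1 (mod 39). Now have (1/39).
(1/39) = 1. Collecting the sign factors: 1.
Product: (0)·(1) = 0.

0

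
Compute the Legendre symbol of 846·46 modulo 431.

-1

By multiplicativity, (846·46|431) = (846|431)·(46|431).
First factor (846|431):
Reduce the numerator: 846 ≡ 415 (mod 431), so (846|431) = (415|431).
Both 415 ≡ 3 and 431 ≡ 3 (mod 4), so reciprocity gives (415|431) = -(431|415). Reduce: 431 ≡ 16 (mod 415). Now have -(16|415).
Factor out 2: 16 = 2^4. Since 415 ≡ 7 (mod 8), (2|415) = +1, and (2|415)^4 = +1. Now have -(1|415).
(1|415) = 1. Collecting the sign factors: -1.
Second factor (46|431):
Factor out 2: 46 = 2·23. Since 431 ≡ 7 (mod 8), (2|431) = +1. Now have (23|431).
Both 23 ≡ 3 and 431 ≡ 3 (mod 4), so reciprocity gives (23|431) = -(431|23). Reduce: 431 ≡ 17 (mod 23). Now have -(17|23).
17 ≡ 1 (mod 4), so quadratic reciprocity gives (17|23) = (23|17). Reduce: 23 ≡ 6 (mod 17). Now have -(6|17).
Factor out 2: 6 = 2·3. Since 17 ≡ 1 (mod 8), (2|17) = +1. Now have -(3|17).
17 ≡ 1 (mod 4), so quadratic reciprocity gives (3|17) = (17|3). Reduce: 17 ≡ 2 (mod 3). Now have -(2|3).
Factor out 2: 2 = 2. Since 3 ≡ 3 (mod 8), (2|3) = -1. Now have (1|3).
(1|3) = 1. Collecting the sign factors: 1.
Product: (-1)·(1) = -1.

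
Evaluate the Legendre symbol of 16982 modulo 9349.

(16982|9349)
  = (7633|9349)    [16982 ≡ 7633 mod 9349]
  = (9349|7633)    [QR: 7633 ≡ 1 mod 4, sign kept]
  = (1716|7633)    [9349 ≡ 1716 mod 7633]
  = (429|7633)    [7633 ≡ 1 mod 8 ⇒ (2|7633)^2 = +1]
  = (7633|429)    [QR: 429 ≡ 1 mod 4, sign kept]
  = (340|429)    [7633 ≡ 340 mod 429]
  = (85|429)    [429 ≡ 5 mod 8 ⇒ (2|429)^2 = +1]
  = (429|85)    [QR: 85 ≡ 1 mod 4, sign kept]
  = (4|85)    [429 ≡ 4 mod 85]
  = (1|85)    [85 ≡ 5 mod 8 ⇒ (2|85)^2 = +1]
  = 1    [(1|85) = 1]

1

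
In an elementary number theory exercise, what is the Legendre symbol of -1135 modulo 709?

1

Reduce the numerator: -1135 ≡ 283 (mod 709), so (-1135|709) = (283|709).
709 ≡ 1 (mod 4), so quadratic reciprocity gives (283|709) = (709|283). Reduce: 709 ≡ 143 (mod 283). Now have (143|283).
Both 143 ≡ 3 and 283 ≡ 3 (mod 4), so reciprocity gives (143|283) = -(283|143). Reduce: 283 ≡ 140 (mod 143). Now have -(140|143).
Factor out 2: 140 = 2^2·35. Since 143 ≡ 7 (mod 8), (2|143) = +1, and (2|143)^2 = +1. Now have -(35|143).
Both 35 ≡ 3 and 143 ≡ 3 (mod 4), so reciprocity gives (35|143) = -(143|35). Reduce: 143 ≡ 3 (mod 35). Now have (3|35).
Both 3 ≡ 3 and 35 ≡ 3 (mod 4), so reciprocity gives (3|35) = -(35|3). Reduce: 35 ≡ 2 (mod 3). Now have -(2|3).
Factor out 2: 2 = 2. Since 3 ≡ 3 (mod 8), (2|3) = -1. Now have (1|3).
(1|3) = 1. Collecting the sign factors: 1.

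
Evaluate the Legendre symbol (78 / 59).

1

(78 / 59)
  = (19 / 59)    [78 ≡ 19 mod 59]
  = -(59 / 19)    [QR: both ≡ 3 mod 4, sign flips]
  = -(2 / 19)    [59 ≡ 2 mod 19]
  = (1 / 19)    [19 ≡ 3 mod 8 ⇒ (2 / 19) = -1]
  = 1    [(1 / 19) = 1]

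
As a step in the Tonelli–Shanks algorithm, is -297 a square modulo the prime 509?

(-297/509)
  = (297/509)    [509 ≡ 1 mod 4 ⇒ (-1/509) = +1]
  = (509/297)    [QR: 297 ≡ 1 mod 4, sign kept]
  = (212/297)    [509 ≡ 212 mod 297]
  = (53/297)    [297 ≡ 1 mod 8 ⇒ (2/297)^2 = +1]
  = (297/53)    [QR: 53 ≡ 1 mod 4, sign kept]
  = (32/53)    [297 ≡ 32 mod 53]
  = -(1/53)    [53 ≡ 5 mod 8 ⇒ (2/53)^5 = -1]
  = -1    [(1/53) = 1]
The Legendre symbol is -1, so x^2 ≡ -297 (mod 509) has no solution.

no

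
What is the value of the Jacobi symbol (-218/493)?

(-218/493)
  = (218/493)    [493 ≡ 1 mod 4 ⇒ (-1/493) = +1]
  = -(109/493)    [493 ≡ 5 mod 8 ⇒ (2/493) = -1]
  = -(493/109)    [QR: 109 ≡ 1 mod 4, sign kept]
  = -(57/109)    [493 ≡ 57 mod 109]
  = -(109/57)    [QR: 57 ≡ 1 mod 4, sign kept]
  = -(52/57)    [109 ≡ 52 mod 57]
  = -(13/57)    [57 ≡ 1 mod 8 ⇒ (2/57)^2 = +1]
  = -(57/13)    [QR: 13 ≡ 1 mod 4, sign kept]
  = -(5/13)    [57 ≡ 5 mod 13]
  = -(13/5)    [QR: 5 ≡ 1 mod 4, sign kept]
  = -(3/5)    [13 ≡ 3 mod 5]
  = -(5/3)    [QR: 5 ≡ 1 mod 4, sign kept]
  = -(2/3)    [5 ≡ 2 mod 3]
  = (1/3)    [3 ≡ 3 mod 8 ⇒ (2/3) = -1]
  = 1    [(1/3) = 1]

1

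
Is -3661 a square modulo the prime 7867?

Pull out -1: (-3661|7867) = (-1|7867)·(3661|7867). Since 7867 ≡ 3 (mod 4), (-1|7867) = -1. Now have -(3661|7867).
3661 ≡ 1 (mod 4), so quadratic reciprocity gives (3661|7867) = (7867|3661). Reduce: 7867 ≡ 545 (mod 3661). Now have -(545|3661).
545 ≡ 1 (mod 4), so quadratic reciprocity gives (545|3661) = (3661|545). Reduce: 3661 ≡ 391 (mod 545). Now have -(391|545).
545 ≡ 1 (mod 4), so quadratic reciprocity gives (391|545) = (545|391). Reduce: 545 ≡ 154 (mod 391). Now have -(154|391).
Factor out 2: 154 = 2·77. Since 391 ≡ 7 (mod 8), (2|391) = +1. Now have -(77|391).
77 ≡ 1 (mod 4), so quadratic reciprocity gives (77|391) = (391|77). Reduce: 391 ≡ 6 (mod 77). Now have -(6|77).
Factor out 2: 6 = 2·3. Since 77 ≡ 5 (mod 8), (2|77) = -1. Now have (3|77).
77 ≡ 1 (mod 4), so quadratic reciprocity gives (3|77) = (77|3). Reduce: 77 ≡ 2 (mod 3). Now have (2|3).
Factor out 2: 2 = 2. Since 3 ≡ 3 (mod 8), (2|3) = -1. Now have -(1|3).
(1|3) = 1. Collecting the sign factors: -1.
The Legendre symbol is -1, so x^2 ≡ -3661 (mod 7867) has no solution.

no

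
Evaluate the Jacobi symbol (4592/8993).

(4592/8993)
  = (287/8993)    [8993 ≡ 1 mod 8 ⇒ (2/8993)^4 = +1]
  = (8993/287)    [QR: 8993 ≡ 1 mod 4, sign kept]
  = (96/287)    [8993 ≡ 96 mod 287]
  = (3/287)    [287 ≡ 7 mod 8 ⇒ (2/287)^5 = +1]
  = -(287/3)    [QR: both ≡ 3 mod 4, sign flips]
  = -(2/3)    [287 ≡ 2 mod 3]
  = (1/3)    [3 ≡ 3 mod 8 ⇒ (2/3) = -1]
  = 1    [(1/3) = 1]

1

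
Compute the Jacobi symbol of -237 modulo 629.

-1

(-237/629)
  = (392/629)    [-237 ≡ 392 mod 629]
  = -(49/629)    [629 ≡ 5 mod 8 ⇒ (2/629)^3 = -1]
  = -(629/49)    [QR: 49 ≡ 1 mod 4, sign kept]
  = -(41/49)    [629 ≡ 41 mod 49]
  = -(49/41)    [QR: 41 ≡ 1 mod 4, sign kept]
  = -(8/41)    [49 ≡ 8 mod 41]
  = -(1/41)    [41 ≡ 1 mod 8 ⇒ (2/41)^3 = +1]
  = -1    [(1/41) = 1]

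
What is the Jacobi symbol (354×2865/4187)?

-1

By multiplicativity, (354·2865/4187) = (354/4187)·(2865/4187).
First factor (354/4187):
Factor out 2: 354 = 2·177. Since 4187 ≡ 3 (mod 8), (2/4187) = -1. Now have -(177/4187).
177 ≡ 1 (mod 4), so quadratic reciprocity gives (177/4187) = (4187/177). Reduce: 4187 ≡ 116 (mod 177). Now have -(116/177).
Factor out 2: 116 = 2^2·29. Since 177 ≡ 1 (mod 8), (2/177) = +1, and (2/177)^2 = +1. Now have -(29/177).
29 ≡ 1 (mod 4), so quadratic reciprocity gives (29/177) = (177/29). Reduce: 177 ≡ 3 (mod 29). Now have -(3/29).
29 ≡ 1 (mod 4), so quadratic reciprocity gives (3/29) = (29/3). Reduce: 29 ≡ 2 (mod 3). Now have -(2/3).
Factor out 2: 2 = 2. Since 3 ≡ 3 (mod 8), (2/3) = -1. Now have (1/3).
(1/3) = 1. Collecting the sign factors: 1.
Second factor (2865/4187):
2865 ≡ 1 (mod 4), so quadratic reciprocity gives (2865/4187) = (4187/2865). Reduce: 4187 ≡ 1322 (mod 2865). Now have (1322/2865).
Factor out 2: 1322 = 2·661. Since 2865 ≡ 1 (mod 8), (2/2865) = +1. Now have (661/2865).
661 ≡ 1 (mod 4), so quadratic reciprocity gives (661/2865) = (2865/661). Reduce: 2865 ≡ 221 (mod 661). Now have (221/661).
221 ≡ 1 (mod 4), so quadratic reciprocity gives (221/661) = (661/221). Reduce: 661 ≡ 219 (mod 221). Now have (219/221).
221 ≡ 1 (mod 4), so quadratic reciprocity gives (219/221) = (221/219). Reduce: 221 ≡ 2 (mod 219). Now have (2/219).
Factor out 2: 2 = 2. Since 219 ≡ 3 (mod 8), (2/219) = -1. Now have -(1/219).
(1/219) = 1. Collecting the sign factors: -1.
Product: (1)·(-1) = -1.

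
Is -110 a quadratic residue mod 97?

no

Reduce the numerator: -110 ≡ 84 (mod 97), so (-110/97) = (84/97).
Factor out 2: 84 = 2^2·21. Since 97 ≡ 1 (mod 8), (2/97) = +1, and (2/97)^2 = +1. Now have (21/97).
21 ≡ 1 (mod 4), so quadratic reciprocity gives (21/97) = (97/21). Reduce: 97 ≡ 13 (mod 21). Now have (13/21).
13 ≡ 1 (mod 4), so quadratic reciprocity gives (13/21) = (21/13). Reduce: 21 ≡ 8 (mod 13). Now have (8/13).
Factor out 2: 8 = 2^3. Since 13 ≡ 5 (mod 8), (2/13) = -1, and (2/13)^3 = -1. Now have -(1/13).
(1/13) = 1. Collecting the sign factors: -1.
(-110/97) = -1, and 97 is prime, so -110 is not a quadratic residue mod 97.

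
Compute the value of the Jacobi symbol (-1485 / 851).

1

(-1485 / 851)
  = -(1485 / 851)    [851 ≡ 3 mod 4 ⇒ (-1 / 851) = -1]
  = -(634 / 851)    [1485 ≡ 634 mod 851]
  = (317 / 851)    [851 ≡ 3 mod 8 ⇒ (2 / 851) = -1]
  = (851 / 317)    [QR: 317 ≡ 1 mod 4, sign kept]
  = (217 / 317)    [851 ≡ 217 mod 317]
  = (317 / 217)    [QR: 217 ≡ 1 mod 4, sign kept]
  = (100 / 217)    [317 ≡ 100 mod 217]
  = (25 / 217)    [217 ≡ 1 mod 8 ⇒ (2 / 217)^2 = +1]
  = (217 / 25)    [QR: 25 ≡ 1 mod 4, sign kept]
  = (17 / 25)    [217 ≡ 17 mod 25]
  = (25 / 17)    [QR: 17 ≡ 1 mod 4, sign kept]
  = (8 / 17)    [25 ≡ 8 mod 17]
  = (1 / 17)    [17 ≡ 1 mod 8 ⇒ (2 / 17)^3 = +1]
  = 1    [(1 / 17) = 1]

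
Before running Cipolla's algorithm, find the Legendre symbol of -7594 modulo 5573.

(-7594/5573)
  = (3552/5573)    [-7594 ≡ 3552 mod 5573]
  = -(111/5573)    [5573 ≡ 5 mod 8 ⇒ (2/5573)^5 = -1]
  = -(5573/111)    [QR: 5573 ≡ 1 mod 4, sign kept]
  = -(23/111)    [5573 ≡ 23 mod 111]
  = (111/23)    [QR: both ≡ 3 mod 4, sign flips]
  = (19/23)    [111 ≡ 19 mod 23]
  = -(23/19)    [QR: both ≡ 3 mod 4, sign flips]
  = -(4/19)    [23 ≡ 4 mod 19]
  = -(1/19)    [19 ≡ 3 mod 8 ⇒ (2/19)^2 = +1]
  = -1    [(1/19) = 1]

-1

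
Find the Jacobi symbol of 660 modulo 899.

Factor out 2: 660 = 2^2·165. Since 899 ≡ 3 (mod 8), (2/899) = -1, and (2/899)^2 = +1. Now have (165/899).
165 ≡ 1 (mod 4), so quadratic reciprocity gives (165/899) = (899/165). Reduce: 899 ≡ 74 (mod 165). Now have (74/165).
Factor out 2: 74 = 2·37. Since 165 ≡ 5 (mod 8), (2/165) = -1. Now have -(37/165).
37 ≡ 1 (mod 4), so quadratic reciprocity gives (37/165) = (165/37). Reduce: 165 ≡ 17 (mod 37). Now have -(17/37).
17 ≡ 1 (mod 4), so quadratic reciprocity gives (17/37) = (37/17). Reduce: 37 ≡ 3 (mod 17). Now have -(3/17).
17 ≡ 1 (mod 4), so quadratic reciprocity gives (3/17) = (17/3). Reduce: 17 ≡ 2 (mod 3). Now have -(2/3).
Factor out 2: 2 = 2. Since 3 ≡ 3 (mod 8), (2/3) = -1. Now have (1/3).
(1/3) = 1. Collecting the sign factors: 1.

1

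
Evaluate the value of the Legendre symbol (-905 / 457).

1

Reduce the numerator: -905 ≡ 9 (mod 457), so (-905 / 457) = (9 / 457).
9 ≡ 1 (mod 4), so quadratic reciprocity gives (9 / 457) = (457 / 9). Reduce: 457 ≡ 7 (mod 9). Now have (7 / 9).
9 ≡ 1 (mod 4), so quadratic reciprocity gives (7 / 9) = (9 / 7). Reduce: 9 ≡ 2 (mod 7). Now have (2 / 7).
Factor out 2: 2 = 2. Since 7 ≡ 7 (mod 8), (2 / 7) = +1. Now have (1 / 7).
(1 / 7) = 1. Collecting the sign factors: 1.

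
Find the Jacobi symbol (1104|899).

Reduce the numerator: 1104 ≡ 205 (mod 899), so (1104|899) = (205|899).
205 ≡ 1 (mod 4), so quadratic reciprocity gives (205|899) = (899|205). Reduce: 899 ≡ 79 (mod 205). Now have (79|205).
205 ≡ 1 (mod 4), so quadratic reciprocity gives (79|205) = (205|79). Reduce: 205 ≡ 47 (mod 79). Now have (47|79).
Both 47 ≡ 3 and 79 ≡ 3 (mod 4), so reciprocity gives (47|79) = -(79|47). Reduce: 79 ≡ 32 (mod 47). Now have -(32|47).
Factor out 2: 32 = 2^5. Since 47 ≡ 7 (mod 8), (2|47) = +1, and (2|47)^5 = +1. Now have -(1|47).
(1|47) = 1. Collecting the sign factors: -1.

-1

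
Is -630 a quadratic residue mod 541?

no

(-630/541)
  = (452/541)    [-630 ≡ 452 mod 541]
  = (113/541)    [541 ≡ 5 mod 8 ⇒ (2/541)^2 = +1]
  = (541/113)    [QR: 113 ≡ 1 mod 4, sign kept]
  = (89/113)    [541 ≡ 89 mod 113]
  = (113/89)    [QR: 89 ≡ 1 mod 4, sign kept]
  = (24/89)    [113 ≡ 24 mod 89]
  = (3/89)    [89 ≡ 1 mod 8 ⇒ (2/89)^3 = +1]
  = (89/3)    [QR: 89 ≡ 1 mod 4, sign kept]
  = (2/3)    [89 ≡ 2 mod 3]
  = -(1/3)    [3 ≡ 3 mod 8 ⇒ (2/3) = -1]
  = -1    [(1/3) = 1]
(-630/541) = -1, and 541 is prime, so -630 is not a quadratic residue mod 541.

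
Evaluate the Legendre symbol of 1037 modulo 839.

Reduce the numerator: 1037 ≡ 198 (mod 839), so (1037/839) = (198/839).
Factor out 2: 198 = 2·99. Since 839 ≡ 7 (mod 8), (2/839) = +1. Now have (99/839).
Both 99 ≡ 3 and 839 ≡ 3 (mod 4), so reciprocity gives (99/839) = -(839/99). Reduce: 839 ≡ 47 (mod 99). Now have -(47/99).
Both 47 ≡ 3 and 99 ≡ 3 (mod 4), so reciprocity gives (47/99) = -(99/47). Reduce: 99 ≡ 5 (mod 47). Now have (5/47).
5 ≡ 1 (mod 4), so quadratic reciprocity gives (5/47) = (47/5). Reduce: 47 ≡ 2 (mod 5). Now have (2/5).
Factor out 2: 2 = 2. Since 5 ≡ 5 (mod 8), (2/5) = -1. Now have -(1/5).
(1/5) = 1. Collecting the sign factors: -1.

-1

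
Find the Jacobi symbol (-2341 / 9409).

1

Reduce the numerator: -2341 ≡ 7068 (mod 9409), so (-2341 / 9409) = (7068 / 9409).
Factor out 2: 7068 = 2^2·1767. Since 9409 ≡ 1 (mod 8), (2 / 9409) = +1, and (2 / 9409)^2 = +1. Now have (1767 / 9409).
9409 ≡ 1 (mod 4), so quadratic reciprocity gives (1767 / 9409) = (9409 / 1767). Reduce: 9409 ≡ 574 (mod 1767). Now have (574 / 1767).
Factor out 2: 574 = 2·287. Since 1767 ≡ 7 (mod 8), (2 / 1767) = +1. Now have (287 / 1767).
Both 287 ≡ 3 and 1767 ≡ 3 (mod 4), so reciprocity gives (287 / 1767) = -(1767 / 287). Reduce: 1767 ≡ 45 (mod 287). Now have -(45 / 287).
45 ≡ 1 (mod 4), so quadratic reciprocity gives (45 / 287) = (287 / 45). Reduce: 287 ≡ 17 (mod 45). Now have -(17 / 45).
17 ≡ 1 (mod 4), so quadratic reciprocity gives (17 / 45) = (45 / 17). Reduce: 45 ≡ 11 (mod 17). Now have -(11 / 17).
17 ≡ 1 (mod 4), so quadratic reciprocity gives (11 / 17) = (17 / 11). Reduce: 17 ≡ 6 (mod 11). Now have -(6 / 11).
Factor out 2: 6 = 2·3. Since 11 ≡ 3 (mod 8), (2 / 11) = -1. Now have (3 / 11).
Both 3 ≡ 3 and 11 ≡ 3 (mod 4), so reciprocity gives (3 / 11) = -(11 / 3). Reduce: 11 ≡ 2 (mod 3). Now have -(2 / 3).
Factor out 2: 2 = 2. Since 3 ≡ 3 (mod 8), (2 / 3) = -1. Now have (1 / 3).
(1 / 3) = 1. Collecting the sign factors: 1.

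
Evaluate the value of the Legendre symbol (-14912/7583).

1

Pull out -1: (-14912/7583) = (-1/7583)·(14912/7583). Since 7583 ≡ 3 (mod 4), (-1/7583) = -1. Now have -(14912/7583).
Reduce the numerator: 14912 ≡ 7329 (mod 7583), so (14912/7583) = (7329/7583).
7329 ≡ 1 (mod 4), so quadratic reciprocity gives (7329/7583) = (7583/7329). Reduce: 7583 ≡ 254 (mod 7329). Now have -(254/7329).
Factor out 2: 254 = 2·127. Since 7329 ≡ 1 (mod 8), (2/7329) = +1. Now have -(127/7329).
7329 ≡ 1 (mod 4), so quadratic reciprocity gives (127/7329) = (7329/127). Reduce: 7329 ≡ 90 (mod 127). Now have -(90/127).
Factor out 2: 90 = 2·45. Since 127 ≡ 7 (mod 8), (2/127) = +1. Now have -(45/127).
45 ≡ 1 (mod 4), so quadratic reciprocity gives (45/127) = (127/45). Reduce: 127 ≡ 37 (mod 45). Now have -(37/45).
37 ≡ 1 (mod 4), so quadratic reciprocity gives (37/45) = (45/37). Reduce: 45 ≡ 8 (mod 37). Now have -(8/37).
Factor out 2: 8 = 2^3. Since 37 ≡ 5 (mod 8), (2/37) = -1, and (2/37)^3 = -1. Now have (1/37).
(1/37) = 1. Collecting the sign factors: 1.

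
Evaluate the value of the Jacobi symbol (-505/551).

(-505/551)
  = -(505/551)    [551 ≡ 3 mod 4 ⇒ (-1/551) = -1]
  = -(551/505)    [QR: 505 ≡ 1 mod 4, sign kept]
  = -(46/505)    [551 ≡ 46 mod 505]
  = -(23/505)    [505 ≡ 1 mod 8 ⇒ (2/505) = +1]
  = -(505/23)    [QR: 505 ≡ 1 mod 4, sign kept]
  = -(22/23)    [505 ≡ 22 mod 23]
  = -(11/23)    [23 ≡ 7 mod 8 ⇒ (2/23) = +1]
  = (23/11)    [QR: both ≡ 3 mod 4, sign flips]
  = (1/11)    [23 ≡ 1 mod 11]
  = 1    [(1/11) = 1]

1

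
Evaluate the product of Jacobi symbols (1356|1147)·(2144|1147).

-1

By multiplicativity, (1356·2144|1147) = (1356|1147)·(2144|1147).
First factor (1356|1147):
(1356|1147)
  = (209|1147)    [1356 ≡ 209 mod 1147]
  = (1147|209)    [QR: 209 ≡ 1 mod 4, sign kept]
  = (102|209)    [1147 ≡ 102 mod 209]
  = (51|209)    [209 ≡ 1 mod 8 ⇒ (2|209) = +1]
  = (209|51)    [QR: 209 ≡ 1 mod 4, sign kept]
  = (5|51)    [209 ≡ 5 mod 51]
  = (51|5)    [QR: 5 ≡ 1 mod 4, sign kept]
  = (1|5)    [51 ≡ 1 mod 5]
  = 1    [(1|5) = 1]
Second factor (2144|1147):
(2144|1147)
  = (997|1147)    [2144 ≡ 997 mod 1147]
  = (1147|997)    [QR: 997 ≡ 1 mod 4, sign kept]
  = (150|997)    [1147 ≡ 150 mod 997]
  = -(75|997)    [997 ≡ 5 mod 8 ⇒ (2|997) = -1]
  = -(997|75)    [QR: 997 ≡ 1 mod 4, sign kept]
  = -(22|75)    [997 ≡ 22 mod 75]
  = (11|75)    [75 ≡ 3 mod 8 ⇒ (2|75) = -1]
  = -(75|11)    [QR: both ≡ 3 mod 4, sign flips]
  = -(9|11)    [75 ≡ 9 mod 11]
  = -(11|9)    [QR: 9 ≡ 1 mod 4, sign kept]
  = -(2|9)    [11 ≡ 2 mod 9]
  = -(1|9)    [9 ≡ 1 mod 8 ⇒ (2|9) = +1]
  = -1    [(1|9) = 1]
Product: (1)·(-1) = -1.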